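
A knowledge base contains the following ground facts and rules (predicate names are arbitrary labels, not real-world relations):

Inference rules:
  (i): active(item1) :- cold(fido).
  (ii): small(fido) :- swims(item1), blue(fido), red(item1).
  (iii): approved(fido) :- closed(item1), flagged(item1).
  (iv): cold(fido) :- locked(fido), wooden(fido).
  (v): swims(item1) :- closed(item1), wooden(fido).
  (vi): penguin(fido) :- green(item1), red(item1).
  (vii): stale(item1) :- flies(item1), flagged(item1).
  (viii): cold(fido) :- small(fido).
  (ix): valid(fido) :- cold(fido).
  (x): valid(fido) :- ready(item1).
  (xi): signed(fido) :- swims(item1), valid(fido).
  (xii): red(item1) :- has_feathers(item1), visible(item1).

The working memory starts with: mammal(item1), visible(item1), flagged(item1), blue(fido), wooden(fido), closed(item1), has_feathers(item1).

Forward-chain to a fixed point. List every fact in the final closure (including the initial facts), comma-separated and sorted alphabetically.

active(item1), approved(fido), blue(fido), closed(item1), cold(fido), flagged(item1), has_feathers(item1), mammal(item1), red(item1), signed(fido), small(fido), swims(item1), valid(fido), visible(item1), wooden(fido)

[1] (iii) [approved(fido) :- closed(item1), flagged(item1).]; (v) [swims(item1) :- closed(item1), wooden(fido).]; (xii) [red(item1) :- has_feathers(item1), visible(item1).]. ⇒ new: approved(fido), swims(item1), red(item1).
[2] (ii) [small(fido) :- swims(item1), blue(fido), red(item1).]. ⇒ new: small(fido).
[3] (viii) [cold(fido) :- small(fido).]. ⇒ new: cold(fido).
[4] (i) [active(item1) :- cold(fido).]; (ix) [valid(fido) :- cold(fido).]. ⇒ new: active(item1), valid(fido).
[5] (xi) [signed(fido) :- swims(item1), valid(fido).]. ⇒ new: signed(fido).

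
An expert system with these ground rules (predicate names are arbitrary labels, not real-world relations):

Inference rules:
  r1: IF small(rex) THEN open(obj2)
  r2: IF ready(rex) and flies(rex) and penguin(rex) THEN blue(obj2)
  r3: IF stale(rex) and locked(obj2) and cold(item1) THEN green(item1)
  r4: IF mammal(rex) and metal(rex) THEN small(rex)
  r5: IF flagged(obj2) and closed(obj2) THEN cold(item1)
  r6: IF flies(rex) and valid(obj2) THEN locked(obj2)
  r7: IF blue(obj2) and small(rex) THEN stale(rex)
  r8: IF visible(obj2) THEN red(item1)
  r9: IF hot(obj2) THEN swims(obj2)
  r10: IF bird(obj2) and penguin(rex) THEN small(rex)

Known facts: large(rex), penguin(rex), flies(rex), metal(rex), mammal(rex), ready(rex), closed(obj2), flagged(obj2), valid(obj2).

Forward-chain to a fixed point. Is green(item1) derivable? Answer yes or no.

yes

Round 1 fires r2, r4, r5, r6, giving blue(obj2), small(rex), cold(item1), locked(obj2).
Round 2 fires r1, r7, giving open(obj2), stale(rex).
Round 3 fires r3, giving green(item1).
green(item1) appears in round 3, so it is derivable.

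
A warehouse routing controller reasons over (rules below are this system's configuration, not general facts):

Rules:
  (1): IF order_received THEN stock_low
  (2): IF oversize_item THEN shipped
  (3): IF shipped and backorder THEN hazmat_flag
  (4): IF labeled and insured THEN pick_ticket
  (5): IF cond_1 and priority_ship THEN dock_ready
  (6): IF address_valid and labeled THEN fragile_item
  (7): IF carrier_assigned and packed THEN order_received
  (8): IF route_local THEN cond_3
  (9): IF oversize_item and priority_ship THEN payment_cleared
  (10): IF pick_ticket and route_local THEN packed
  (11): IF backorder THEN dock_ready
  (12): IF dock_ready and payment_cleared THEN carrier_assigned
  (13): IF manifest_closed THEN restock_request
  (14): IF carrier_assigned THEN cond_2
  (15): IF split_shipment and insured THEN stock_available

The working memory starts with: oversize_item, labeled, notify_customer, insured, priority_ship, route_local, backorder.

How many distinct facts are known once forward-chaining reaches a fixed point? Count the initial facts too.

Round 1 fires (2), (4), (8), (9), (11), giving shipped, pick_ticket, cond_3, payment_cleared, dock_ready.
Round 2 fires (3), (10), (12), giving hazmat_flag, packed, carrier_assigned.
Round 3 fires (7), (14), giving order_received, cond_2.
Round 4 fires (1), giving stock_low.
Closure: {backorder, carrier_assigned, cond_2, cond_3, dock_ready, hazmat_flag, insured, labeled, notify_customer, order_received, oversize_item, packed, payment_cleared, pick_ticket, priority_ship, route_local, shipped, stock_low} — 18 facts.

18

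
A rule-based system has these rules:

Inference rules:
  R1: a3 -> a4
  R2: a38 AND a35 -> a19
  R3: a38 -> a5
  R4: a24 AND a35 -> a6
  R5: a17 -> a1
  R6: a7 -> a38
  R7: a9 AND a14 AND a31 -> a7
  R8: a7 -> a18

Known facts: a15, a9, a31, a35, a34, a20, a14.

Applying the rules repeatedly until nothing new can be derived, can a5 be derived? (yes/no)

Round 1: R7 [a9 AND a14 AND a31 -> a7]. Adds a7.
Round 2: R6 [a7 -> a38]; R8 [a7 -> a18]. Adds a38, a18.
Round 3: R2 [a38 AND a35 -> a19]; R3 [a38 -> a5]. Adds a19, a5.
a5 appears in round 3, so it is derivable.

yes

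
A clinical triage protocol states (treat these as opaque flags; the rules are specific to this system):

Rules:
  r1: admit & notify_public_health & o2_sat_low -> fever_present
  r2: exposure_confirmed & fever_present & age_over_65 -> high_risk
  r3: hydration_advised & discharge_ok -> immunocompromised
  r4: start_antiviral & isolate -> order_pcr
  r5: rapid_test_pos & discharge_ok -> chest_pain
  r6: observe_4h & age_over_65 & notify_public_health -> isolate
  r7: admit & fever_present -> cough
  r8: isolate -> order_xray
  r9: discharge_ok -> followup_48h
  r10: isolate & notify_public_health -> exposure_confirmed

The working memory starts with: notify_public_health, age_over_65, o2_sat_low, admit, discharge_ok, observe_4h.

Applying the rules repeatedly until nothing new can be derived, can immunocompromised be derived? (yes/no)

no

Round 1 — r1, r6, r9, derive fever_present, isolate, followup_48h.
Round 2 — r7, r8, r10, derive cough, order_xray, exposure_confirmed.
Round 3 — r2, derive high_risk.
Fixed point reached. immunocompromised is concluded only by r3; r3 needs hydration_advised (never derived).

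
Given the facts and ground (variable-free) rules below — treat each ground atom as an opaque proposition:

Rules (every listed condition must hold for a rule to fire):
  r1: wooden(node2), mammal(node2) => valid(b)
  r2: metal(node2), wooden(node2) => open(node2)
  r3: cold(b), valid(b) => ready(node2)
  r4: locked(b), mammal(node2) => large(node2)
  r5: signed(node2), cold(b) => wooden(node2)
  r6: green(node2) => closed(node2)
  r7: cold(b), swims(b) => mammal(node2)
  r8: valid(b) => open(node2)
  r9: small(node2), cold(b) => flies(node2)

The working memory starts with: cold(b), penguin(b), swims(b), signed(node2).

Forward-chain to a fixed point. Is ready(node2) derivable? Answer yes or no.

[1] r5 [signed(node2), cold(b) => wooden(node2)]; r7 [cold(b), swims(b) => mammal(node2)]. ⇒ new: wooden(node2), mammal(node2).
[2] r1 [wooden(node2), mammal(node2) => valid(b)]. ⇒ new: valid(b).
[3] r3 [cold(b), valid(b) => ready(node2)]; r8 [valid(b) => open(node2)]. ⇒ new: ready(node2), open(node2).
ready(node2) appears in round 3, so it is derivable.

yes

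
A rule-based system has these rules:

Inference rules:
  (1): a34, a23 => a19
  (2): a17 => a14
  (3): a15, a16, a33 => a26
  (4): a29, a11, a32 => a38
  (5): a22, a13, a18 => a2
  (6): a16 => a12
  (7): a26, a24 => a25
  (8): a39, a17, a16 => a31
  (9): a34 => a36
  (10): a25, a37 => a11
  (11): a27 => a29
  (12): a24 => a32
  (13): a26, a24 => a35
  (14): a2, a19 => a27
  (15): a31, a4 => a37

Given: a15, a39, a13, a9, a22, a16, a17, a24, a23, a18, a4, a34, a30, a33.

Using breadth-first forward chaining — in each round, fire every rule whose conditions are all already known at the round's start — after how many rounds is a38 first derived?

[1] (1) [a34, a23 => a19]; (2) [a17 => a14]; (3) [a15, a16, a33 => a26]; (5) [a22, a13, a18 => a2]; (6) [a16 => a12]; (8) [a39, a17, a16 => a31]; (9) [a34 => a36]; (12) [a24 => a32]. ⇒ new: a19, a14, a26, a2, a12, a31, a36, a32.
[2] (7) [a26, a24 => a25]; (13) [a26, a24 => a35]; (14) [a2, a19 => a27]; (15) [a31, a4 => a37]. ⇒ new: a25, a35, a27, a37.
[3] (10) [a25, a37 => a11]; (11) [a27 => a29]. ⇒ new: a11, a29.
[4] (4) [a29, a11, a32 => a38]. ⇒ new: a38.
a38 first appears in round 4.

4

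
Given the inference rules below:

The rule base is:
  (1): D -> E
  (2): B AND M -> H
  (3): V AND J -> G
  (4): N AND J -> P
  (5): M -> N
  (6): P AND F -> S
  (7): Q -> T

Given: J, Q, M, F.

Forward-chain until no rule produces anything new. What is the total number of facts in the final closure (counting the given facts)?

Round 1: (5) [M -> N]; (7) [Q -> T]. New: N, T.
Round 2: (4) [N AND J -> P]. New: P.
Round 3: (6) [P AND F -> S]. New: S.
Closure: {F, J, M, N, P, Q, S, T} — 8 facts.

8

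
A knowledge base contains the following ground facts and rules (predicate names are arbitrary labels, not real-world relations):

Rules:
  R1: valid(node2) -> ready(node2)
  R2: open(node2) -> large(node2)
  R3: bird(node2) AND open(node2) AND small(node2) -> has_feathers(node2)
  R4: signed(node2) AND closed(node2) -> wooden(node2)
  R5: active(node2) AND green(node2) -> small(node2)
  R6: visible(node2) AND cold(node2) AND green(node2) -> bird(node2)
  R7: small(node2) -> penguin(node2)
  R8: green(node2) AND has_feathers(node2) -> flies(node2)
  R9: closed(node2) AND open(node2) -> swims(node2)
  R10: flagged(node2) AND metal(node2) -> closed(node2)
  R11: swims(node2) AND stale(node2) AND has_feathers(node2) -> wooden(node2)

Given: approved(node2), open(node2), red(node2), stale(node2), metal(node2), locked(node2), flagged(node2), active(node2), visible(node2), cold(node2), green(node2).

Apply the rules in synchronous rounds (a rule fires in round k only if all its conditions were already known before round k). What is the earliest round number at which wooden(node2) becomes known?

3

Round 1: R2 [open(node2) -> large(node2)]; R5 [active(node2) AND green(node2) -> small(node2)]; R6 [visible(node2) AND cold(node2) AND green(node2) -> bird(node2)]; R10 [flagged(node2) AND metal(node2) -> closed(node2)]. Adds large(node2), small(node2), bird(node2), closed(node2).
Round 2: R3 [bird(node2) AND open(node2) AND small(node2) -> has_feathers(node2)]; R7 [small(node2) -> penguin(node2)]; R9 [closed(node2) AND open(node2) -> swims(node2)]. Adds has_feathers(node2), penguin(node2), swims(node2).
Round 3: R8 [green(node2) AND has_feathers(node2) -> flies(node2)]; R11 [swims(node2) AND stale(node2) AND has_feathers(node2) -> wooden(node2)]. Adds flies(node2), wooden(node2).
wooden(node2) first appears in round 3.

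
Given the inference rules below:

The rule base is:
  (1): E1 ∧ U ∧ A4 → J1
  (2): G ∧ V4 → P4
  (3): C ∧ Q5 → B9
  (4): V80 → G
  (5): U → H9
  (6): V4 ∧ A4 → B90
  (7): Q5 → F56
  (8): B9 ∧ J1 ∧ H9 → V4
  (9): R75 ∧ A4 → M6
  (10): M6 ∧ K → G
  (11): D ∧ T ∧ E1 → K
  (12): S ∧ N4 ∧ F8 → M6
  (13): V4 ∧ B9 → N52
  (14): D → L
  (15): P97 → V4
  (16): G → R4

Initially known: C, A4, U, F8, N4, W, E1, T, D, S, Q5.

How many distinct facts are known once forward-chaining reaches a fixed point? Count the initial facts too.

24

Round 1: (1) [E1 ∧ U ∧ A4 → J1]; (3) [C ∧ Q5 → B9]; (5) [U → H9]; (7) [Q5 → F56]; (11) [D ∧ T ∧ E1 → K]; (12) [S ∧ N4 ∧ F8 → M6]; (14) [D → L]. Adds J1, B9, H9, F56, K, M6, L.
Round 2: (8) [B9 ∧ J1 ∧ H9 → V4]; (10) [M6 ∧ K → G]. Adds V4, G.
Round 3: (2) [G ∧ V4 → P4]; (6) [V4 ∧ A4 → B90]; (13) [V4 ∧ B9 → N52]; (16) [G → R4]. Adds P4, B90, N52, R4.
Closure: {A4, B9, B90, C, D, E1, F56, F8, G, H9, J1, K, L, M6, N4, N52, P4, Q5, R4, S, T, U, V4, W} — 24 facts.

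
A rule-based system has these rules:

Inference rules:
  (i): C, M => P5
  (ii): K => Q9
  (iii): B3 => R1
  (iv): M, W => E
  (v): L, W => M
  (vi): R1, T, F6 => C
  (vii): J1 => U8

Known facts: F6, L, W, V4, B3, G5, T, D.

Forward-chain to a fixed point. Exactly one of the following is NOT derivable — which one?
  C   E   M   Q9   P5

Q9

Round 1 fires (iii), (v), giving R1, M.
Round 2 fires (iv), (vi), giving E, C.
Round 3 fires (i), giving P5.
Derived: C (round 2), M (round 1), E (round 2), P5 (round 3). Q9 never appears in any round.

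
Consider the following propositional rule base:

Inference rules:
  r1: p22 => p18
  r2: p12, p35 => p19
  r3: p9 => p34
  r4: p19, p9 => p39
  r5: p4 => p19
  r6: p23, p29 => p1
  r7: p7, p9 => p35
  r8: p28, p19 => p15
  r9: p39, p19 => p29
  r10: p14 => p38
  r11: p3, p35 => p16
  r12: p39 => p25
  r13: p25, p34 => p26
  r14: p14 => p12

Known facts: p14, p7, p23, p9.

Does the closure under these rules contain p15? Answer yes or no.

Round 1 — r3, r7, r10, r14, derive p34, p35, p38, p12.
Round 2 — r2, derive p19.
Round 3 — r4, derive p39.
Round 4 — r9, r12, derive p29, p25.
Round 5 — r6, r13, derive p1, p26.
Fixed point reached. p15 is concluded only by r8; r8 needs p28 (never derived).

no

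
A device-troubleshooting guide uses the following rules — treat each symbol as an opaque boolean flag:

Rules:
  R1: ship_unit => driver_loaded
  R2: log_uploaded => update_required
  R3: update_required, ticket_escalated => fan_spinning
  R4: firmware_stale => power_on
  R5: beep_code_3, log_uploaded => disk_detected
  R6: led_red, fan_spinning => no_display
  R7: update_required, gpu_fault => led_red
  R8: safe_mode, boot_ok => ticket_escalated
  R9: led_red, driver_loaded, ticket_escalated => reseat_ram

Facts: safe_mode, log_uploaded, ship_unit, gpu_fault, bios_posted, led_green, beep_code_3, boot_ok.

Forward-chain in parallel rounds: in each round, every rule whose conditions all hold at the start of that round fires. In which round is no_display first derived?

3

Round 1: R1 [ship_unit => driver_loaded]; R2 [log_uploaded => update_required]; R5 [beep_code_3, log_uploaded => disk_detected]; R8 [safe_mode, boot_ok => ticket_escalated]. New: driver_loaded, update_required, disk_detected, ticket_escalated.
Round 2: R3 [update_required, ticket_escalated => fan_spinning]; R7 [update_required, gpu_fault => led_red]. New: fan_spinning, led_red.
Round 3: R6 [led_red, fan_spinning => no_display]; R9 [led_red, driver_loaded, ticket_escalated => reseat_ram]. New: no_display, reseat_ram.
no_display first appears in round 3.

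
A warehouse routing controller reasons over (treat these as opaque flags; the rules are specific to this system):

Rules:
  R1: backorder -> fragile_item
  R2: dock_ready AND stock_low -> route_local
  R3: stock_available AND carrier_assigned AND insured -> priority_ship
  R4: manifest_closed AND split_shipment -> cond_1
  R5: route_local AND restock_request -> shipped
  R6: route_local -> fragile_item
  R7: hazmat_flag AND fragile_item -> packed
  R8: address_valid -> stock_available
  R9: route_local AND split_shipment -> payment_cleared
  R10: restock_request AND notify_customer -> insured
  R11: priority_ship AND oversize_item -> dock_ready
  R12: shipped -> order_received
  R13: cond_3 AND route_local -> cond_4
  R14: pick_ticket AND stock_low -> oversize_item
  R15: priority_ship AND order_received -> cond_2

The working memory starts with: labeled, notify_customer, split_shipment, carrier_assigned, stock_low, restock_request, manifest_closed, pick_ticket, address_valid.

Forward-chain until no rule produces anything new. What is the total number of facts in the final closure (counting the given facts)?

21

Round 1: R4 [manifest_closed AND split_shipment -> cond_1]; R8 [address_valid -> stock_available]; R10 [restock_request AND notify_customer -> insured]; R14 [pick_ticket AND stock_low -> oversize_item]. Adds cond_1, stock_available, insured, oversize_item.
Round 2: R3 [stock_available AND carrier_assigned AND insured -> priority_ship]. Adds priority_ship.
Round 3: R11 [priority_ship AND oversize_item -> dock_ready]. Adds dock_ready.
Round 4: R2 [dock_ready AND stock_low -> route_local]. Adds route_local.
Round 5: R5 [route_local AND restock_request -> shipped]; R6 [route_local -> fragile_item]; R9 [route_local AND split_shipment -> payment_cleared]. Adds shipped, fragile_item, payment_cleared.
Round 6: R12 [shipped -> order_received]. Adds order_received.
Round 7: R15 [priority_ship AND order_received -> cond_2]. Adds cond_2.
Closure: {address_valid, carrier_assigned, cond_1, cond_2, dock_ready, fragile_item, insured, labeled, manifest_closed, notify_customer, order_received, oversize_item, payment_cleared, pick_ticket, priority_ship, restock_request, route_local, shipped, split_shipment, stock_available, stock_low} — 21 facts.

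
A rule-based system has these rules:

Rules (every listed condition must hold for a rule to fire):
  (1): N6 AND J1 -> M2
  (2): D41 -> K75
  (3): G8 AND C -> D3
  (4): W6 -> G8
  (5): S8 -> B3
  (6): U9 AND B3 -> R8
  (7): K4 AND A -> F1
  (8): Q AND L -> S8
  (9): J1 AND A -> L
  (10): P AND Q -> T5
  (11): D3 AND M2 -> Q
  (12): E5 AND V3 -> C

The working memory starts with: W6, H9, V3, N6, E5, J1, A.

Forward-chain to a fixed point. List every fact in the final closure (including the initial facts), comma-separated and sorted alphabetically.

Round 1: (1) [N6 AND J1 -> M2]; (4) [W6 -> G8]; (9) [J1 AND A -> L]; (12) [E5 AND V3 -> C]. Adds M2, G8, L, C.
Round 2: (3) [G8 AND C -> D3]. Adds D3.
Round 3: (11) [D3 AND M2 -> Q]. Adds Q.
Round 4: (8) [Q AND L -> S8]. Adds S8.
Round 5: (5) [S8 -> B3]. Adds B3.

A, B3, C, D3, E5, G8, H9, J1, L, M2, N6, Q, S8, V3, W6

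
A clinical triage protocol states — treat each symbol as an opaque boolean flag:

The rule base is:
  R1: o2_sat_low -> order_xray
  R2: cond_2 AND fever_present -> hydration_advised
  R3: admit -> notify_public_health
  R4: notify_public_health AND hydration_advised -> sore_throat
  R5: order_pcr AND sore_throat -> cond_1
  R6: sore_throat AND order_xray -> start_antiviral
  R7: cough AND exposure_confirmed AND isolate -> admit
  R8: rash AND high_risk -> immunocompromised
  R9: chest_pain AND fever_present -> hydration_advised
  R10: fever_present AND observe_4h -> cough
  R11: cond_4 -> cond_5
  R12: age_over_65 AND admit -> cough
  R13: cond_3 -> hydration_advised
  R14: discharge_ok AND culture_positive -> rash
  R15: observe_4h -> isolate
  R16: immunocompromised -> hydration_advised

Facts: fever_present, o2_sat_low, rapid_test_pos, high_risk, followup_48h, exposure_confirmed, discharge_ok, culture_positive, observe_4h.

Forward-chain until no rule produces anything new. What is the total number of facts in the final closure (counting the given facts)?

Round 1 fires R1, R10, R14, R15, giving order_xray, cough, rash, isolate.
Round 2 fires R7, R8, giving admit, immunocompromised.
Round 3 fires R3, R16, giving notify_public_health, hydration_advised.
Round 4 fires R4, giving sore_throat.
Round 5 fires R6, giving start_antiviral.
Closure: {admit, cough, culture_positive, discharge_ok, exposure_confirmed, fever_present, followup_48h, high_risk, hydration_advised, immunocompromised, isolate, notify_public_health, o2_sat_low, observe_4h, order_xray, rapid_test_pos, rash, sore_throat, start_antiviral} — 19 facts.

19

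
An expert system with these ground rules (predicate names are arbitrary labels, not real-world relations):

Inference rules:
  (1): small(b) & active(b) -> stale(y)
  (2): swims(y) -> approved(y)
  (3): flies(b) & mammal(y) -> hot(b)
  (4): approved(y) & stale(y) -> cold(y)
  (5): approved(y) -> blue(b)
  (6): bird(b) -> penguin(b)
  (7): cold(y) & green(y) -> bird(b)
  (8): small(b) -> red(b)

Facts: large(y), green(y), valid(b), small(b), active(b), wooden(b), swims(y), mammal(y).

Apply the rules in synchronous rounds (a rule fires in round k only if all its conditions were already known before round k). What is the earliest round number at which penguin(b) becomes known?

4

[1] (1) [small(b) & active(b) -> stale(y)]; (2) [swims(y) -> approved(y)]; (8) [small(b) -> red(b)]. ⇒ new: stale(y), approved(y), red(b).
[2] (4) [approved(y) & stale(y) -> cold(y)]; (5) [approved(y) -> blue(b)]. ⇒ new: cold(y), blue(b).
[3] (7) [cold(y) & green(y) -> bird(b)]. ⇒ new: bird(b).
[4] (6) [bird(b) -> penguin(b)]. ⇒ new: penguin(b).
penguin(b) first appears in round 4.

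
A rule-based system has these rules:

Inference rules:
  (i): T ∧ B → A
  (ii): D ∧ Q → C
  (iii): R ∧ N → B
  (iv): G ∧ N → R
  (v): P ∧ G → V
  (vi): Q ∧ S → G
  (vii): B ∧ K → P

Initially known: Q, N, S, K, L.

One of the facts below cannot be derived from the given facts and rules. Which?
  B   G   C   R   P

Round 1 — (vi), derive G.
Round 2 — (iv), derive R.
Round 3 — (iii), derive B.
Round 4 — (vii), derive P.
Round 5 — (v), derive V.
Derived: G (round 1), R (round 2), P (round 4), B (round 3). C never appears in any round.

C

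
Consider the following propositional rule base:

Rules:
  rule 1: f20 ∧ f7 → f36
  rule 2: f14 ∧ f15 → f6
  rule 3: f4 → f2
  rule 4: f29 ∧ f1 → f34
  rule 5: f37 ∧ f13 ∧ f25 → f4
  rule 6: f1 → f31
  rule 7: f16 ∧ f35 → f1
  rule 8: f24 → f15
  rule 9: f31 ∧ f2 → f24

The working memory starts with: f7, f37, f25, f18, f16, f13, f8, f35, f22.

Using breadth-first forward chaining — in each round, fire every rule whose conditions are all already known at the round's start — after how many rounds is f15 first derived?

Round 1: rule 5 [f37 ∧ f13 ∧ f25 → f4]; rule 7 [f16 ∧ f35 → f1]. New: f4, f1.
Round 2: rule 3 [f4 → f2]; rule 6 [f1 → f31]. New: f2, f31.
Round 3: rule 9 [f31 ∧ f2 → f24]. New: f24.
Round 4: rule 8 [f24 → f15]. New: f15.
f15 first appears in round 4.

4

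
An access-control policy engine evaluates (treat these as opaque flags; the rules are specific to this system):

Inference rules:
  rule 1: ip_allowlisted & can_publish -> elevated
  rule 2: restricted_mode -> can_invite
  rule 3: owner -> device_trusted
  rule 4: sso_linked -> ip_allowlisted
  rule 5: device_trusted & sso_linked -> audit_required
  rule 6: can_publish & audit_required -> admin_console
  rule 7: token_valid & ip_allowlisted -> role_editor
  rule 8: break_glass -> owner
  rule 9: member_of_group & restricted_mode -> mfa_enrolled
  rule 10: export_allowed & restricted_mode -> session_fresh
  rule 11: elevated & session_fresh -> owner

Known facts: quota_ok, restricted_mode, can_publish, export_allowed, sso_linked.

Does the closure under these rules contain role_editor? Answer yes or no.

no

Round 1 fires rule 2, rule 4, rule 10, giving can_invite, ip_allowlisted, session_fresh.
Round 2 fires rule 1, giving elevated.
Round 3 fires rule 11, giving owner.
Round 4 fires rule 3, giving device_trusted.
Round 5 fires rule 5, giving audit_required.
Round 6 fires rule 6, giving admin_console.
Fixed point reached. role_editor is concluded only by rule 7; rule 7 needs token_valid (never derived).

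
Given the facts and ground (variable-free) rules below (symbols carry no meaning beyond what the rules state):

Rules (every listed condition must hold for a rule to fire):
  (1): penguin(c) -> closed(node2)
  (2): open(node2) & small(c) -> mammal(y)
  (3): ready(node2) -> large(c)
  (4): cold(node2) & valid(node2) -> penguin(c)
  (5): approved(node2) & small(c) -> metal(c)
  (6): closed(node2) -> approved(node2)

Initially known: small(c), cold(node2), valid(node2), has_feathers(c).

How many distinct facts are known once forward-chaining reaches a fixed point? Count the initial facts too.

8

Round 1: (4) [cold(node2) & valid(node2) -> penguin(c)]. Adds penguin(c).
Round 2: (1) [penguin(c) -> closed(node2)]. Adds closed(node2).
Round 3: (6) [closed(node2) -> approved(node2)]. Adds approved(node2).
Round 4: (5) [approved(node2) & small(c) -> metal(c)]. Adds metal(c).
Closure: {approved(node2), closed(node2), cold(node2), has_feathers(c), metal(c), penguin(c), small(c), valid(node2)} — 8 facts.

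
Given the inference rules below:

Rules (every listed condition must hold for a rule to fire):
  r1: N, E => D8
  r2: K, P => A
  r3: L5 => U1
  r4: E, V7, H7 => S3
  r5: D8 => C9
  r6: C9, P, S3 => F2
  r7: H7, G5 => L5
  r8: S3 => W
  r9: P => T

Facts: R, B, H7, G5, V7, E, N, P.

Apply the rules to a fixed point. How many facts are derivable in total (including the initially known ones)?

16

Round 1 — r1, r4, r7, r9, derive D8, S3, L5, T.
Round 2 — r3, r5, r8, derive U1, C9, W.
Round 3 — r6, derive F2.
Closure: {B, C9, D8, E, F2, G5, H7, L5, N, P, R, S3, T, U1, V7, W} — 16 facts.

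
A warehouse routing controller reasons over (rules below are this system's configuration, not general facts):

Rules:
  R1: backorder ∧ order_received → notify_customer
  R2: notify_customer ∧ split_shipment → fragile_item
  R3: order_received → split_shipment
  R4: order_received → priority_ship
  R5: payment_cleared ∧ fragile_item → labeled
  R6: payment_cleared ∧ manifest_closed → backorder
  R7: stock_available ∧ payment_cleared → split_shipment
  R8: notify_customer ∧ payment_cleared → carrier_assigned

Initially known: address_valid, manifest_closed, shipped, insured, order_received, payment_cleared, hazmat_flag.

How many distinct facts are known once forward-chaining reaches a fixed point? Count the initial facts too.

Round 1: R3 [order_received → split_shipment]; R4 [order_received → priority_ship]; R6 [payment_cleared ∧ manifest_closed → backorder]. New: split_shipment, priority_ship, backorder.
Round 2: R1 [backorder ∧ order_received → notify_customer]. New: notify_customer.
Round 3: R2 [notify_customer ∧ split_shipment → fragile_item]; R8 [notify_customer ∧ payment_cleared → carrier_assigned]. New: fragile_item, carrier_assigned.
Round 4: R5 [payment_cleared ∧ fragile_item → labeled]. New: labeled.
Closure: {address_valid, backorder, carrier_assigned, fragile_item, hazmat_flag, insured, labeled, manifest_closed, notify_customer, order_received, payment_cleared, priority_ship, shipped, split_shipment} — 14 facts.

14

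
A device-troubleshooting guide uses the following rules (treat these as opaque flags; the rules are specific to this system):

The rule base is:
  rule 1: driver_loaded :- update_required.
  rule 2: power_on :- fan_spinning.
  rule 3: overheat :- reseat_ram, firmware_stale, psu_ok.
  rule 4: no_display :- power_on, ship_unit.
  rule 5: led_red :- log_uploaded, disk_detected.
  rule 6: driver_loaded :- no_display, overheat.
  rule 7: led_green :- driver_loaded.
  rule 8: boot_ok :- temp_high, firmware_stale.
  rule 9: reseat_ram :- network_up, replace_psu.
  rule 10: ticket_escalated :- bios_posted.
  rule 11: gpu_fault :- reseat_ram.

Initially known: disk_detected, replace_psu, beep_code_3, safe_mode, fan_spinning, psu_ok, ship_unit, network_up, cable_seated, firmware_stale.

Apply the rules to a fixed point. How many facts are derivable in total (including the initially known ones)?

17

Round 1: rule 2 [power_on :- fan_spinning.]; rule 9 [reseat_ram :- network_up, replace_psu.]. Adds power_on, reseat_ram.
Round 2: rule 3 [overheat :- reseat_ram, firmware_stale, psu_ok.]; rule 4 [no_display :- power_on, ship_unit.]; rule 11 [gpu_fault :- reseat_ram.]. Adds overheat, no_display, gpu_fault.
Round 3: rule 6 [driver_loaded :- no_display, overheat.]. Adds driver_loaded.
Round 4: rule 7 [led_green :- driver_loaded.]. Adds led_green.
Closure: {beep_code_3, cable_seated, disk_detected, driver_loaded, fan_spinning, firmware_stale, gpu_fault, led_green, network_up, no_display, overheat, power_on, psu_ok, replace_psu, reseat_ram, safe_mode, ship_unit} — 17 facts.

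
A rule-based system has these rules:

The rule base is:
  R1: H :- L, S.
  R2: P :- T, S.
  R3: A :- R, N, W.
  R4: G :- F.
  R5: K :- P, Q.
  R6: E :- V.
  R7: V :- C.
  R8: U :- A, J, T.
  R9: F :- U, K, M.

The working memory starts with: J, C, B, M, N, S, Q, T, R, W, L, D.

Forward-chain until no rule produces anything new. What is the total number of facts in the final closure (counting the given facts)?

21

Round 1 — R1, R2, R3, R7, derive H, P, A, V.
Round 2 — R5, R6, R8, derive K, E, U.
Round 3 — R9, derive F.
Round 4 — R4, derive G.
Closure: {A, B, C, D, E, F, G, H, J, K, L, M, N, P, Q, R, S, T, U, V, W} — 21 facts.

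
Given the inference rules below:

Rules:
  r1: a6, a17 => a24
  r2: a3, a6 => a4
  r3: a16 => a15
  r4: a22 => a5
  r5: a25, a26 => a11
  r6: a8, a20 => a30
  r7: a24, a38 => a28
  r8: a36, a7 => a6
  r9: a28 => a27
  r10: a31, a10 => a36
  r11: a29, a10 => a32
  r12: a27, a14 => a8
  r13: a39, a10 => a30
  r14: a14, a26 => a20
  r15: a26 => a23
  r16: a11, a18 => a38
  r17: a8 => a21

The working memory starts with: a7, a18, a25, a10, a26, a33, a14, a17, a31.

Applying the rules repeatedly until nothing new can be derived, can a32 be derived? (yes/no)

no

[1] r5 [a25, a26 => a11]; r10 [a31, a10 => a36]; r14 [a14, a26 => a20]; r15 [a26 => a23]. ⇒ new: a11, a36, a20, a23.
[2] r8 [a36, a7 => a6]; r16 [a11, a18 => a38]. ⇒ new: a6, a38.
[3] r1 [a6, a17 => a24]. ⇒ new: a24.
[4] r7 [a24, a38 => a28]. ⇒ new: a28.
[5] r9 [a28 => a27]. ⇒ new: a27.
[6] r12 [a27, a14 => a8]. ⇒ new: a8.
[7] r6 [a8, a20 => a30]; r17 [a8 => a21]. ⇒ new: a30, a21.
Fixed point reached. a32 is concluded only by r11; r11 needs a29 (never derived).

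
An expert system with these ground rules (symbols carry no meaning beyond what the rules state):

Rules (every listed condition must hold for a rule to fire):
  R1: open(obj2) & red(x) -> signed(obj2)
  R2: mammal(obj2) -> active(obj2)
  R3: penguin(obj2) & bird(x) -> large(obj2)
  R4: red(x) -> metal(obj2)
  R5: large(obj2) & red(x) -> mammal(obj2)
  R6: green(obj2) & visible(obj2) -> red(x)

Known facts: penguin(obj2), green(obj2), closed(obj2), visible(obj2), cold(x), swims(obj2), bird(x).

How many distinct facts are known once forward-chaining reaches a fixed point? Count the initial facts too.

[1] R3 [penguin(obj2) & bird(x) -> large(obj2)]; R6 [green(obj2) & visible(obj2) -> red(x)]. ⇒ new: large(obj2), red(x).
[2] R4 [red(x) -> metal(obj2)]; R5 [large(obj2) & red(x) -> mammal(obj2)]. ⇒ new: metal(obj2), mammal(obj2).
[3] R2 [mammal(obj2) -> active(obj2)]. ⇒ new: active(obj2).
Closure: {active(obj2), bird(x), closed(obj2), cold(x), green(obj2), large(obj2), mammal(obj2), metal(obj2), penguin(obj2), red(x), swims(obj2), visible(obj2)} — 12 facts.

12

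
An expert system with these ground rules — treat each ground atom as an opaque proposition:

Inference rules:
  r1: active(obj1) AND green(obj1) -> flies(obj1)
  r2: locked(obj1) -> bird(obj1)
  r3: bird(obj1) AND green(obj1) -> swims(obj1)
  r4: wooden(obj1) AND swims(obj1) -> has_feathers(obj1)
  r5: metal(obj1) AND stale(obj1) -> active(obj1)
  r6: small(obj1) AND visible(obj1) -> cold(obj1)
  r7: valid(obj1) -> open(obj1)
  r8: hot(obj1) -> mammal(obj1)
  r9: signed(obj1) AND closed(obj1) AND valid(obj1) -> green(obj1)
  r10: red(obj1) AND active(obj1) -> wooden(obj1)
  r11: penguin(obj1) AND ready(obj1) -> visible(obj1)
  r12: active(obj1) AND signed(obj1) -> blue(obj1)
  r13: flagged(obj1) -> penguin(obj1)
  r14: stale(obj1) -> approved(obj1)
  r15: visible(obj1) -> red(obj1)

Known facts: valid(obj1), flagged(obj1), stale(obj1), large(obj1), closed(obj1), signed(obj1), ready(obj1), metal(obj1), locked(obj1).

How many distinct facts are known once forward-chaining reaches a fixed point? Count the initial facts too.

Round 1: r2 [locked(obj1) -> bird(obj1)]; r5 [metal(obj1) AND stale(obj1) -> active(obj1)]; r7 [valid(obj1) -> open(obj1)]; r9 [signed(obj1) AND closed(obj1) AND valid(obj1) -> green(obj1)]; r13 [flagged(obj1) -> penguin(obj1)]; r14 [stale(obj1) -> approved(obj1)]. New: bird(obj1), active(obj1), open(obj1), green(obj1), penguin(obj1), approved(obj1).
Round 2: r1 [active(obj1) AND green(obj1) -> flies(obj1)]; r3 [bird(obj1) AND green(obj1) -> swims(obj1)]; r11 [penguin(obj1) AND ready(obj1) -> visible(obj1)]; r12 [active(obj1) AND signed(obj1) -> blue(obj1)]. New: flies(obj1), swims(obj1), visible(obj1), blue(obj1).
Round 3: r15 [visible(obj1) -> red(obj1)]. New: red(obj1).
Round 4: r10 [red(obj1) AND active(obj1) -> wooden(obj1)]. New: wooden(obj1).
Round 5: r4 [wooden(obj1) AND swims(obj1) -> has_feathers(obj1)]. New: has_feathers(obj1).
Closure: {active(obj1), approved(obj1), bird(obj1), blue(obj1), closed(obj1), flagged(obj1), flies(obj1), green(obj1), has_feathers(obj1), large(obj1), locked(obj1), metal(obj1), open(obj1), penguin(obj1), ready(obj1), red(obj1), signed(obj1), stale(obj1), swims(obj1), valid(obj1), visible(obj1), wooden(obj1)} — 22 facts.

22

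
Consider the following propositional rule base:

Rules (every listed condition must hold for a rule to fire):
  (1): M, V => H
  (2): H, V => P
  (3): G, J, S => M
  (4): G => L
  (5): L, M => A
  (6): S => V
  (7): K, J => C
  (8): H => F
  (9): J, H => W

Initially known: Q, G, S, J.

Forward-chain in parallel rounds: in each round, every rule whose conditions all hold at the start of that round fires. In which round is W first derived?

Round 1: (3) [G, J, S => M]; (4) [G => L]; (6) [S => V]. Adds M, L, V.
Round 2: (1) [M, V => H]; (5) [L, M => A]. Adds H, A.
Round 3: (2) [H, V => P]; (8) [H => F]; (9) [J, H => W]. Adds P, F, W.
W first appears in round 3.

3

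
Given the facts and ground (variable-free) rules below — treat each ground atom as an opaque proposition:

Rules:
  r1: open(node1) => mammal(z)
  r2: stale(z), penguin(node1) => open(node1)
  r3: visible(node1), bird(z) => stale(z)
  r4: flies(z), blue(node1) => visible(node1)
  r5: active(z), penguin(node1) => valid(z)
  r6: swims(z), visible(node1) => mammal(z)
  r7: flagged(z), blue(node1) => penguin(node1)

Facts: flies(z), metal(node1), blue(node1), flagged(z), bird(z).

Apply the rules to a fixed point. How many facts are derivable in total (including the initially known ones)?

Round 1: r4 [flies(z), blue(node1) => visible(node1)]; r7 [flagged(z), blue(node1) => penguin(node1)]. New: visible(node1), penguin(node1).
Round 2: r3 [visible(node1), bird(z) => stale(z)]. New: stale(z).
Round 3: r2 [stale(z), penguin(node1) => open(node1)]. New: open(node1).
Round 4: r1 [open(node1) => mammal(z)]. New: mammal(z).
Closure: {bird(z), blue(node1), flagged(z), flies(z), mammal(z), metal(node1), open(node1), penguin(node1), stale(z), visible(node1)} — 10 facts.

10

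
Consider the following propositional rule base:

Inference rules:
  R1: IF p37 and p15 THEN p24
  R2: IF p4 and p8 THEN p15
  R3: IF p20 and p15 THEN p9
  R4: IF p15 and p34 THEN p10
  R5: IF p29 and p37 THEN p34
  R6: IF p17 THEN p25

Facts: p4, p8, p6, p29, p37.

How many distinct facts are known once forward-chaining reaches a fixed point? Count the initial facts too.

9

Round 1: R2 [IF p4 and p8 THEN p15]; R5 [IF p29 and p37 THEN p34]. Adds p15, p34.
Round 2: R1 [IF p37 and p15 THEN p24]; R4 [IF p15 and p34 THEN p10]. Adds p24, p10.
Closure: {p10, p15, p24, p29, p34, p37, p4, p6, p8} — 9 facts.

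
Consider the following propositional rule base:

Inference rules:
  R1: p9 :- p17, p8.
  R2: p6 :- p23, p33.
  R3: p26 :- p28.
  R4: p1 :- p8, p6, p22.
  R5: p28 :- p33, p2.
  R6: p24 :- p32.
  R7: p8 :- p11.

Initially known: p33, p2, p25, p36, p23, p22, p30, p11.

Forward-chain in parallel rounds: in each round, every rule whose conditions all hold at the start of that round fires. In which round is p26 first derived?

2

Round 1: R2 [p6 :- p23, p33.]; R5 [p28 :- p33, p2.]; R7 [p8 :- p11.]. Adds p6, p28, p8.
Round 2: R3 [p26 :- p28.]; R4 [p1 :- p8, p6, p22.]. Adds p26, p1.
p26 first appears in round 2.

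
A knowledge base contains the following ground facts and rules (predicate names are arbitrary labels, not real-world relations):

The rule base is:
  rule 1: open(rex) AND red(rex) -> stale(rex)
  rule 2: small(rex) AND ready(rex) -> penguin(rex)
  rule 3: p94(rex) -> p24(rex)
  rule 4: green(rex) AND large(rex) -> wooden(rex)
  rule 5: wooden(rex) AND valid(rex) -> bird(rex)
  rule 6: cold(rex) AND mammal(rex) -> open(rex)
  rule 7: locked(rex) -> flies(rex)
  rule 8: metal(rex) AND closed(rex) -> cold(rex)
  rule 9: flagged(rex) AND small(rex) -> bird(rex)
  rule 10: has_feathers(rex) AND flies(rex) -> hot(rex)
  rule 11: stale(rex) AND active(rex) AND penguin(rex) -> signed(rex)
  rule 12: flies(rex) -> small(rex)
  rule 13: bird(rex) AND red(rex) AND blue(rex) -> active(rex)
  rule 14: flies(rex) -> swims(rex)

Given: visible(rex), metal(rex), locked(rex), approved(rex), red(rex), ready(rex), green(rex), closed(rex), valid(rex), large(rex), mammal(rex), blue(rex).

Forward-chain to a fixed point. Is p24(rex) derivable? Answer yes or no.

Round 1 fires rule 4, rule 7, rule 8, giving wooden(rex), flies(rex), cold(rex).
Round 2 fires rule 5, rule 6, rule 12, rule 14, giving bird(rex), open(rex), small(rex), swims(rex).
Round 3 fires rule 1, rule 2, rule 13, giving stale(rex), penguin(rex), active(rex).
Round 4 fires rule 11, giving signed(rex).
Fixed point reached. p24(rex) is concluded only by rule 3; rule 3 needs p94(rex) (never derived).

no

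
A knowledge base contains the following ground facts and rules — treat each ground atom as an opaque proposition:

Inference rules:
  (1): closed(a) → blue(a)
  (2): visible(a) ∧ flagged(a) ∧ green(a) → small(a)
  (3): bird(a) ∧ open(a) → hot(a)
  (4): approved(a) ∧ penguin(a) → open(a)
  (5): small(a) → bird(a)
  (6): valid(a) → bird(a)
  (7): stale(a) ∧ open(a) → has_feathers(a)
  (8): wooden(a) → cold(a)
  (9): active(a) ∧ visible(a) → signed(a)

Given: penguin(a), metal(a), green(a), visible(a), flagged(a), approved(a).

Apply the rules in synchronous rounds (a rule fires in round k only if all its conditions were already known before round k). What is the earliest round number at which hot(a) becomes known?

3

Round 1 — (2), (4), derive small(a), open(a).
Round 2 — (5), derive bird(a).
Round 3 — (3), derive hot(a).
hot(a) first appears in round 3.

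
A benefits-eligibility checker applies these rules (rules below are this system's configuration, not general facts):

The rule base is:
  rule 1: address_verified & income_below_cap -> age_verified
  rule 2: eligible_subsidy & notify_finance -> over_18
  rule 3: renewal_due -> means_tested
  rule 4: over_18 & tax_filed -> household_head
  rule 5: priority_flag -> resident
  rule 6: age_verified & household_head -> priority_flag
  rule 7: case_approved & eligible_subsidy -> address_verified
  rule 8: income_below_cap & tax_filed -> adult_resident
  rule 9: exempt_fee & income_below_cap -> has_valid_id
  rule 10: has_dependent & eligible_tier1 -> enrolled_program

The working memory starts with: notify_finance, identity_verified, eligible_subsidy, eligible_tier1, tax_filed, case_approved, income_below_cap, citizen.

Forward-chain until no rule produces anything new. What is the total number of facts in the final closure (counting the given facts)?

15

Round 1 — rule 2, rule 7, rule 8, derive over_18, address_verified, adult_resident.
Round 2 — rule 1, rule 4, derive age_verified, household_head.
Round 3 — rule 6, derive priority_flag.
Round 4 — rule 5, derive resident.
Closure: {address_verified, adult_resident, age_verified, case_approved, citizen, eligible_subsidy, eligible_tier1, household_head, identity_verified, income_below_cap, notify_finance, over_18, priority_flag, resident, tax_filed} — 15 facts.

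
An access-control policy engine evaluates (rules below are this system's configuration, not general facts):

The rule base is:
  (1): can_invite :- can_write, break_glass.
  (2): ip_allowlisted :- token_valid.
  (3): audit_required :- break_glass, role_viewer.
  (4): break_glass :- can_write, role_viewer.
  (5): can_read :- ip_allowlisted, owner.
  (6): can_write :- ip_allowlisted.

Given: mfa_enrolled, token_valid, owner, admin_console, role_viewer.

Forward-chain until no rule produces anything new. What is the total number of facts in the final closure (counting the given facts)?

[1] (2) [ip_allowlisted :- token_valid.]. ⇒ new: ip_allowlisted.
[2] (5) [can_read :- ip_allowlisted, owner.]; (6) [can_write :- ip_allowlisted.]. ⇒ new: can_read, can_write.
[3] (4) [break_glass :- can_write, role_viewer.]. ⇒ new: break_glass.
[4] (1) [can_invite :- can_write, break_glass.]; (3) [audit_required :- break_glass, role_viewer.]. ⇒ new: can_invite, audit_required.
Closure: {admin_console, audit_required, break_glass, can_invite, can_read, can_write, ip_allowlisted, mfa_enrolled, owner, role_viewer, token_valid} — 11 facts.

11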